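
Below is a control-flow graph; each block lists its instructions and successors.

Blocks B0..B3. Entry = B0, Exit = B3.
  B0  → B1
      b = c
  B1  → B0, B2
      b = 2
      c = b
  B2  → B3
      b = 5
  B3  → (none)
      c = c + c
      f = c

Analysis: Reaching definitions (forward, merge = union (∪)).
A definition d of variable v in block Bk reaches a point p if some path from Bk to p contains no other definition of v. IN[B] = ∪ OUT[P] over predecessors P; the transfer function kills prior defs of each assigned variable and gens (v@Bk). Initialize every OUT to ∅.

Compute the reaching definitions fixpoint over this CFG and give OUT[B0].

Answer: {b@B0, c@B1}

Working:
Fixpoint table:
  B0:   IN={b@B1, c@B1}   OUT={b@B0, c@B1}
  B1:   IN={b@B0, c@B1}   OUT={b@B1, c@B1}
  B2:   IN={b@B1, c@B1}   OUT={b@B2, c@B1}
  B3:   IN={b@B2, c@B1}   OUT={b@B2, c@B3, f@B3}

Merge at B0 (entry node, so the boundary value {} is joined with the incoming edge(s)): IN[B0] = {} ⊔ OUT[B1] = {b@B1, c@B1}
Applying B0's transfer function to that IN value gives OUT[B0] (row B0 above).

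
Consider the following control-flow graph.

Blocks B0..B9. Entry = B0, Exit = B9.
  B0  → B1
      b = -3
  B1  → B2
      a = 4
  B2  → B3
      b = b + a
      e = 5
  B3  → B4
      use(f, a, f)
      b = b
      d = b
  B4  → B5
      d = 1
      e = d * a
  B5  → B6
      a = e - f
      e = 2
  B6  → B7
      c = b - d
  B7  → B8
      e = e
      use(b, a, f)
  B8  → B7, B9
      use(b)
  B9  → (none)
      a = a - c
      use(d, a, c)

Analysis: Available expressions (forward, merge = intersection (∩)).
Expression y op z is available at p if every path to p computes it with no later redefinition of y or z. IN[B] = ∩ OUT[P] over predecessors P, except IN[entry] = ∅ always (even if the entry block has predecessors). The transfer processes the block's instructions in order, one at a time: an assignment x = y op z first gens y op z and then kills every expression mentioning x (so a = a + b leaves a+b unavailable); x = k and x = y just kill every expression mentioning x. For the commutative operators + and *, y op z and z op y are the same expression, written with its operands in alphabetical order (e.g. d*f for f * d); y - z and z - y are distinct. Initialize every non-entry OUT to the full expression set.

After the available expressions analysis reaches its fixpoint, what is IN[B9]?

Answer: {b-d}

Working:
Converged values:
  B0: | IN={} | OUT={}
  B1: | IN={} | OUT={}
  B2: | IN={} | OUT={}
  B3: | IN={} | OUT={}
  B4: | IN={} | OUT={a*d}
  B5: | IN={a*d} | OUT={}
  B6: | IN={} | OUT={b-d}
  B7: | IN={b-d} | OUT={b-d}
  B8: | IN={b-d} | OUT={b-d}
  B9: | IN={b-d} | OUT={b-d}

Merge at B9: IN[B9] = OUT[B8] = {b-d}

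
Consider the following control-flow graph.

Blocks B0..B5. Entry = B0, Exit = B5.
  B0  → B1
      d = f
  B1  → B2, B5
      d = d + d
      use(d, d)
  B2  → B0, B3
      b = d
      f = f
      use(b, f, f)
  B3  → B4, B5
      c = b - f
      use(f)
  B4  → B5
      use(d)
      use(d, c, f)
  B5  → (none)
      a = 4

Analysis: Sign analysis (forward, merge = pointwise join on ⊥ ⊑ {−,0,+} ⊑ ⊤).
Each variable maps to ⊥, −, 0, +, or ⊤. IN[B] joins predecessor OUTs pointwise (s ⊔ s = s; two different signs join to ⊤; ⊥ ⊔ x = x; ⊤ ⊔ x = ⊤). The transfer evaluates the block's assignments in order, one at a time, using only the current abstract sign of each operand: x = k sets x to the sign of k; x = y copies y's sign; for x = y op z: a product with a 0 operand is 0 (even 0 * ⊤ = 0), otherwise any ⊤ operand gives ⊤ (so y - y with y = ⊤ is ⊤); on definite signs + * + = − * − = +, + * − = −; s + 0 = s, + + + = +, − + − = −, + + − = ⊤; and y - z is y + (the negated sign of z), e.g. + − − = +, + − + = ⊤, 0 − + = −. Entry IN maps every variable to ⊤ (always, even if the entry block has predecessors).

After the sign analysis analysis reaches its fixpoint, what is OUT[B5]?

Answer: {a: +, b: ⊤, c: ⊤, d: ⊤, e: ⊤, f: ⊤}

Working:
Per-block solution:
  B0:   IN=(all ⊤)   OUT=(all ⊤)
  B1:   IN=(all ⊤)   OUT=(all ⊤)
  B2:   IN=(all ⊤)   OUT=(all ⊤)
  B3:   IN=(all ⊤)   OUT=(all ⊤)
  B4:   IN=(all ⊤)   OUT=(all ⊤)
  B5:   IN=(all ⊤)   OUT={a:+; rest ⊤}

Merge at B5: IN[B5] = OUT[B1] ⊔ OUT[B3] ⊔ OUT[B4] = {a: ⊤, b: ⊤, c: ⊤, d: ⊤, e: ⊤, f: ⊤}
Applying B5's transfer function to that IN value gives OUT[B5] (row B5 above).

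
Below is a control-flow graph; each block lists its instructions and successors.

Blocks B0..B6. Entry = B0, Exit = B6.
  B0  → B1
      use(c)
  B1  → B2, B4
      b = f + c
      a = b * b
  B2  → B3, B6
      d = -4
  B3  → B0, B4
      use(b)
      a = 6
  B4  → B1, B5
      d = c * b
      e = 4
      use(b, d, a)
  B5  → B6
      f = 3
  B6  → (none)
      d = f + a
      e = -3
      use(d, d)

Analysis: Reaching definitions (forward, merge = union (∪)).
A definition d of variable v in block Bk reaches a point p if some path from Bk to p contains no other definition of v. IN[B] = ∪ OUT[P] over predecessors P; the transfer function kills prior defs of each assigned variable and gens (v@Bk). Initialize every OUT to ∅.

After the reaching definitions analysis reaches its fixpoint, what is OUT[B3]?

Answer: {a@B3, b@B1, d@B2, e@B4}

Trace:
Converged values:
  B0:   IN={a@B3, b@B1, d@B2, e@B4}   OUT={a@B3, b@B1, d@B2, e@B4}
  B1:   IN={a@B1, a@B3, b@B1, d@B2, d@B4, e@B4}   OUT={a@B1, b@B1, d@B2, d@B4, e@B4}
  B2:   IN={a@B1, b@B1, d@B2, d@B4, e@B4}   OUT={a@B1, b@B1, d@B2, e@B4}
  B3:   IN={a@B1, b@B1, d@B2, e@B4}   OUT={a@B3, b@B1, d@B2, e@B4}
  B4:   IN={a@B1, a@B3, b@B1, d@B2, d@B4, e@B4}   OUT={a@B1, a@B3, b@B1, d@B4, e@B4}
  B5:   IN={a@B1, a@B3, b@B1, d@B4, e@B4}   OUT={a@B1, a@B3, b@B1, d@B4, e@B4, f@B5}
  B6:   IN={a@B1, a@B3, b@B1, d@B2, d@B4, e@B4, f@B5}   OUT={a@B1, a@B3, b@B1, d@B6, e@B6, f@B5}

Merge at B3: IN[B3] = OUT[B2] = {a@B1, b@B1, d@B2, e@B4}
Applying B3's transfer function to that IN value gives OUT[B3] (row B3 above).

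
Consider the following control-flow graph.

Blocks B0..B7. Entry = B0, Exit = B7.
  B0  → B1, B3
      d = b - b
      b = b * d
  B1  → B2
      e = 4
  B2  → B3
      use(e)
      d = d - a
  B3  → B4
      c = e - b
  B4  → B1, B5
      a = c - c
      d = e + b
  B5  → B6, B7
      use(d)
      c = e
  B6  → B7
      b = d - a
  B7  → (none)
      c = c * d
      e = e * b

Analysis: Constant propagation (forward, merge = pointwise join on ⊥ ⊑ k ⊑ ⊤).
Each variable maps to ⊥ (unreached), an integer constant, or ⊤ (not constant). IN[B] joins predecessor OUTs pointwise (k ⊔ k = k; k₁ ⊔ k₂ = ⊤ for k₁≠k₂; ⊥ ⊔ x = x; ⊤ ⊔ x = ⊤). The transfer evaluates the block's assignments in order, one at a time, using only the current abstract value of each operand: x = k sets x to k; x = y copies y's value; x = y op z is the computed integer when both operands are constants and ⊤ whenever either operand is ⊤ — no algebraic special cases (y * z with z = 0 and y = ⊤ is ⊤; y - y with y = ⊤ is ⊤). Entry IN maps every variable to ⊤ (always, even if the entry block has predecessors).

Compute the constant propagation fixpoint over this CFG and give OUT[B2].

Per-block solution:
  B0: | IN=(all ⊤) | OUT=(all ⊤)
  B1: | IN=(all ⊤) | OUT={e:4; rest ⊤}
  B2: | IN={e:4; rest ⊤} | OUT={e:4; rest ⊤}
  B3: | IN=(all ⊤) | OUT=(all ⊤)
  B4: | IN=(all ⊤) | OUT=(all ⊤)
  B5: | IN=(all ⊤) | OUT=(all ⊤)
  B6: | IN=(all ⊤) | OUT=(all ⊤)
  B7: | IN=(all ⊤) | OUT=(all ⊤)

Merge at B2: IN[B2] = OUT[B1] = {a: ⊤, b: ⊤, c: ⊤, d: ⊤, e: 4, f: ⊤}
Applying B2's transfer function to that IN value gives OUT[B2] (row B2 above).

Answer: {a: ⊤, b: ⊤, c: ⊤, d: ⊤, e: 4, f: ⊤}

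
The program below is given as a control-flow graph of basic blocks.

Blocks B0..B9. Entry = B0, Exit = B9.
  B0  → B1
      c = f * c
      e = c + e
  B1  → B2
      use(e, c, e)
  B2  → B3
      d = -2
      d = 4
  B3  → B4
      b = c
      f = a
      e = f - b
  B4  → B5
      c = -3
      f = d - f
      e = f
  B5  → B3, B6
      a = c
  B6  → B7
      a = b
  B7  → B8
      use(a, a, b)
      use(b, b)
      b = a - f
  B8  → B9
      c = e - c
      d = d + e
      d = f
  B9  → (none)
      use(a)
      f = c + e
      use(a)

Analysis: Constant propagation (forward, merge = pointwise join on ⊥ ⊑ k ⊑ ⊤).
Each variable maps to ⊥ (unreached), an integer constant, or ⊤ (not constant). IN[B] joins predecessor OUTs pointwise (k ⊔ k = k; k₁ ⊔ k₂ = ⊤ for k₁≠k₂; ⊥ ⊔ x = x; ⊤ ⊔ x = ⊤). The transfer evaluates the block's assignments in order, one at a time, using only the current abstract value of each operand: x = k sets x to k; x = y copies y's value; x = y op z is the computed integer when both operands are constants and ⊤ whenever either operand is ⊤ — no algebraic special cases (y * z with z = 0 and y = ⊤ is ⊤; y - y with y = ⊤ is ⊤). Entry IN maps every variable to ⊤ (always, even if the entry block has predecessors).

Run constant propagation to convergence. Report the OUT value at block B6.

Answer: {a: ⊤, b: ⊤, c: -3, d: 4, e: ⊤, f: ⊤}

Trace:
Per-block solution:
  B0: | IN=(all ⊤) | OUT=(all ⊤)
  B1: | IN=(all ⊤) | OUT=(all ⊤)
  B2: | IN=(all ⊤) | OUT={d:4; rest ⊤}
  B3: | IN={d:4; rest ⊤} | OUT={d:4; rest ⊤}
  B4: | IN={d:4; rest ⊤} | OUT={c:-3, d:4; rest ⊤}
  B5: | IN={c:-3, d:4; rest ⊤} | OUT={a:-3, c:-3, d:4; rest ⊤}
  B6: | IN={a:-3, c:-3, d:4; rest ⊤} | OUT={c:-3, d:4; rest ⊤}
  B7: | IN={c:-3, d:4; rest ⊤} | OUT={c:-3, d:4; rest ⊤}
  B8: | IN={c:-3, d:4; rest ⊤} | OUT=(all ⊤)
  B9: | IN=(all ⊤) | OUT=(all ⊤)

Merge at B6: IN[B6] = OUT[B5] = {a: -3, b: ⊤, c: -3, d: 4, e: ⊤, f: ⊤}
Applying B6's transfer function to that IN value gives OUT[B6] (row B6 above).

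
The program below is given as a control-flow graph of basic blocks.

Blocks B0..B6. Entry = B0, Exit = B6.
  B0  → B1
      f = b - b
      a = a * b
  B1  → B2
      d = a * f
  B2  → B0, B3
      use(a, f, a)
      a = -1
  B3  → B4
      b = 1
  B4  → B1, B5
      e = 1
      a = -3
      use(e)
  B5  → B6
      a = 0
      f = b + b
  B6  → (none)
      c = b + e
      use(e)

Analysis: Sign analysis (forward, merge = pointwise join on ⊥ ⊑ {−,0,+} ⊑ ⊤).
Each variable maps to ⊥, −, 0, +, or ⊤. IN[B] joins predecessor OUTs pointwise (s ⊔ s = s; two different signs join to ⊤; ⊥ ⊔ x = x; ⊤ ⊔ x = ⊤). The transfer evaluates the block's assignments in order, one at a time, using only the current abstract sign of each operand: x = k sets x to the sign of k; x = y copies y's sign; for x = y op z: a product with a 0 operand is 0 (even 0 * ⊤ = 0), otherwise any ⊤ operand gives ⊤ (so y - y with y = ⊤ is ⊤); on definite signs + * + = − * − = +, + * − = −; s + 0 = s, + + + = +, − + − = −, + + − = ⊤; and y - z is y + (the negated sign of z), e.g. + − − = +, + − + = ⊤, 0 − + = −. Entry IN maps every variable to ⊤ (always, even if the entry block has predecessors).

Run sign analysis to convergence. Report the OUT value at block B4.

Fixpoint table:
  B0:  IN=(all ⊤)  OUT=(all ⊤)
  B1:  IN=(all ⊤)  OUT=(all ⊤)
  B2:  IN=(all ⊤)  OUT={a:-; rest ⊤}
  B3:  IN={a:-; rest ⊤}  OUT={a:-, b:+; rest ⊤}
  B4:  IN={a:-, b:+; rest ⊤}  OUT={a:-, b:+, e:+; rest ⊤}
  B5:  IN={a:-, b:+, e:+; rest ⊤}  OUT={a:0, b:+, e:+, f:+; rest ⊤}
  B6:  IN={a:0, b:+, e:+, f:+; rest ⊤}  OUT={a:0, b:+, c:+, e:+, f:+; rest ⊤}

Merge at B4: IN[B4] = OUT[B3] = {a: -, b: +, c: ⊤, d: ⊤, e: ⊤, f: ⊤}
Applying B4's transfer function to that IN value gives OUT[B4] (row B4 above).

Answer: {a: -, b: +, c: ⊤, d: ⊤, e: +, f: ⊤}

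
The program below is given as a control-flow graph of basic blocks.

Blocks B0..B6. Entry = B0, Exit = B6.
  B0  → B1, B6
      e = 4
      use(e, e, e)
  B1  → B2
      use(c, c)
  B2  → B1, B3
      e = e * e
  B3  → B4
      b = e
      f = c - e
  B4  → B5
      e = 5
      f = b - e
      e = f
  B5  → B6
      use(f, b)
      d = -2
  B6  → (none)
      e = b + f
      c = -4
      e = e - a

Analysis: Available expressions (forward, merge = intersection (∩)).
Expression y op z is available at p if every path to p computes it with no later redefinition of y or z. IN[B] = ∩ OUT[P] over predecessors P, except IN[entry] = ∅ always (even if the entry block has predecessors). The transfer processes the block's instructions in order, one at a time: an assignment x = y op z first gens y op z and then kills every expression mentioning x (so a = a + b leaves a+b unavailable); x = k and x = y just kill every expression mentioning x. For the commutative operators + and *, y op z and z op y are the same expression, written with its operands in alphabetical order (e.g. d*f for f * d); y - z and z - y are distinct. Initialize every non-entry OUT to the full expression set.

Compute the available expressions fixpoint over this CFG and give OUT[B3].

Answer: {c-e}

Working:
Fixpoint table:
  B0:   IN={}   OUT={}
  B1:   IN={}   OUT={}
  B2:   IN={}   OUT={}
  B3:   IN={}   OUT={c-e}
  B4:   IN={c-e}   OUT={}
  B5:   IN={}   OUT={}
  B6:   IN={}   OUT={b+f}

Merge at B3: IN[B3] = OUT[B2] = {}
Applying B3's transfer function to that IN value gives OUT[B3] (row B3 above).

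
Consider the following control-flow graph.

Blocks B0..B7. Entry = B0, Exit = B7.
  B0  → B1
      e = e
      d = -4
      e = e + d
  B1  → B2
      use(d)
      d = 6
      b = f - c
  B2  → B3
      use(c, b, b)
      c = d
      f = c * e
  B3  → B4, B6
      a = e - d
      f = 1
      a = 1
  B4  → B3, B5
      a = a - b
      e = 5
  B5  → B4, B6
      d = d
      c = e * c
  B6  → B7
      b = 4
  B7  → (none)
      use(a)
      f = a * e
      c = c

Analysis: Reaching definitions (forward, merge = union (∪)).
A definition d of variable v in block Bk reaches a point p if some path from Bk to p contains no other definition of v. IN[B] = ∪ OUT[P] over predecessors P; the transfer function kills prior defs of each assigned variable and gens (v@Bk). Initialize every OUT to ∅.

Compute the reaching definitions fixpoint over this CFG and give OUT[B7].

Answer: {a@B3, a@B4, b@B6, c@B7, d@B1, d@B5, e@B0, e@B4, f@B7}

Trace:
Per-block solution:
  B0: | IN={} | OUT={d@B0, e@B0}
  B1: | IN={d@B0, e@B0} | OUT={b@B1, d@B1, e@B0}
  B2: | IN={b@B1, d@B1, e@B0} | OUT={b@B1, c@B2, d@B1, e@B0, f@B2}
  B3: | IN={a@B4, b@B1, c@B2, c@B5, d@B1, d@B5, e@B0, e@B4, f@B2, f@B3} | OUT={a@B3, b@B1, c@B2, c@B5, d@B1, d@B5, e@B0, e@B4, f@B3}
  B4: | IN={a@B3, a@B4, b@B1, c@B2, c@B5, d@B1, d@B5, e@B0, e@B4, f@B3} | OUT={a@B4, b@B1, c@B2, c@B5, d@B1, d@B5, e@B4, f@B3}
  B5: | IN={a@B4, b@B1, c@B2, c@B5, d@B1, d@B5, e@B4, f@B3} | OUT={a@B4, b@B1, c@B5, d@B5, e@B4, f@B3}
  B6: | IN={a@B3, a@B4, b@B1, c@B2, c@B5, d@B1, d@B5, e@B0, e@B4, f@B3} | OUT={a@B3, a@B4, b@B6, c@B2, c@B5, d@B1, d@B5, e@B0, e@B4, f@B3}
  B7: | IN={a@B3, a@B4, b@B6, c@B2, c@B5, d@B1, d@B5, e@B0, e@B4, f@B3} | OUT={a@B3, a@B4, b@B6, c@B7, d@B1, d@B5, e@B0, e@B4, f@B7}

Merge at B7: IN[B7] = OUT[B6] = {a@B3, a@B4, b@B6, c@B2, c@B5, d@B1, d@B5, e@B0, e@B4, f@B3}
Applying B7's transfer function to that IN value gives OUT[B7] (row B7 above).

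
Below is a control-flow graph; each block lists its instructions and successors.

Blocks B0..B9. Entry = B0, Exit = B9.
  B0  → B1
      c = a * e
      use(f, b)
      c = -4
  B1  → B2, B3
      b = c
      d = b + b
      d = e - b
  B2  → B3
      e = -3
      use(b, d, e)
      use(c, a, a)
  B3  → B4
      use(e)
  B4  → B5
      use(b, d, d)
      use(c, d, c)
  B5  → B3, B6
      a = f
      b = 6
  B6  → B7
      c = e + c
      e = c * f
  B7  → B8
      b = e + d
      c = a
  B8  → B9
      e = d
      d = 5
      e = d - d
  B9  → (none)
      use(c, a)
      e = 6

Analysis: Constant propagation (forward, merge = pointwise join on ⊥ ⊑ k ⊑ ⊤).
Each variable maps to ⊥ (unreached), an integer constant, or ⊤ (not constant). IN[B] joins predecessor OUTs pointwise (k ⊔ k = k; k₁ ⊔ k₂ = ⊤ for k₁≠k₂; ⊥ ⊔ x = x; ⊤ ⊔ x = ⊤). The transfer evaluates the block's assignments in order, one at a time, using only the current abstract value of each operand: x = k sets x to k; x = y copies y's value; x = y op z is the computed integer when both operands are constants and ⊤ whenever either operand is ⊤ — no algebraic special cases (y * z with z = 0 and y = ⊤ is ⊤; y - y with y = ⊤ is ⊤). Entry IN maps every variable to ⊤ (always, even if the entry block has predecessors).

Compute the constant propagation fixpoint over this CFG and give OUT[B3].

Answer: {a: ⊤, b: ⊤, c: -4, d: ⊤, e: ⊤, f: ⊤}

Working:
Converged values:
  B0:   IN=(all ⊤)   OUT={c:-4; rest ⊤}
  B1:   IN={c:-4; rest ⊤}   OUT={b:-4, c:-4; rest ⊤}
  B2:   IN={b:-4, c:-4; rest ⊤}   OUT={b:-4, c:-4, e:-3; rest ⊤}
  B3:   IN={c:-4; rest ⊤}   OUT={c:-4; rest ⊤}
  B4:   IN={c:-4; rest ⊤}   OUT={c:-4; rest ⊤}
  B5:   IN={c:-4; rest ⊤}   OUT={b:6, c:-4; rest ⊤}
  B6:   IN={b:6, c:-4; rest ⊤}   OUT={b:6; rest ⊤}
  B7:   IN={b:6; rest ⊤}   OUT=(all ⊤)
  B8:   IN=(all ⊤)   OUT={d:5, e:0; rest ⊤}
  B9:   IN={d:5, e:0; rest ⊤}   OUT={d:5, e:6; rest ⊤}

Merge at B3: IN[B3] = OUT[B1] ⊔ OUT[B2] ⊔ OUT[B5] = {a: ⊤, b: ⊤, c: -4, d: ⊤, e: ⊤, f: ⊤}
Applying B3's transfer function to that IN value gives OUT[B3] (row B3 above).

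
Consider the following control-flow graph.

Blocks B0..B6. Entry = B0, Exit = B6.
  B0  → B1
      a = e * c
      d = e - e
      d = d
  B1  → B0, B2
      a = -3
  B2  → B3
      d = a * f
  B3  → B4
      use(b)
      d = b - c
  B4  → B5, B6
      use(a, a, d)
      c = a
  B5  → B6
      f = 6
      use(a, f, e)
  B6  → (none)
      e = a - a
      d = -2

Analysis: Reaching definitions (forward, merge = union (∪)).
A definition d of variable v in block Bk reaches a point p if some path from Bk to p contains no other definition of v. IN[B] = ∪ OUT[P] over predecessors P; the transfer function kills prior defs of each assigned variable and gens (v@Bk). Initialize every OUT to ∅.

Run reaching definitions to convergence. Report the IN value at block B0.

Per-block solution:
  B0:  IN={a@B1, d@B0}  OUT={a@B0, d@B0}
  B1:  IN={a@B0, d@B0}  OUT={a@B1, d@B0}
  B2:  IN={a@B1, d@B0}  OUT={a@B1, d@B2}
  B3:  IN={a@B1, d@B2}  OUT={a@B1, d@B3}
  B4:  IN={a@B1, d@B3}  OUT={a@B1, c@B4, d@B3}
  B5:  IN={a@B1, c@B4, d@B3}  OUT={a@B1, c@B4, d@B3, f@B5}
  B6:  IN={a@B1, c@B4, d@B3, f@B5}  OUT={a@B1, c@B4, d@B6, e@B6, f@B5}

Merge at B0 (entry node, so the boundary value {} is joined with the incoming edge(s)): IN[B0] = {} ⊔ OUT[B1] = {a@B1, d@B0}

Answer: {a@B1, d@B0}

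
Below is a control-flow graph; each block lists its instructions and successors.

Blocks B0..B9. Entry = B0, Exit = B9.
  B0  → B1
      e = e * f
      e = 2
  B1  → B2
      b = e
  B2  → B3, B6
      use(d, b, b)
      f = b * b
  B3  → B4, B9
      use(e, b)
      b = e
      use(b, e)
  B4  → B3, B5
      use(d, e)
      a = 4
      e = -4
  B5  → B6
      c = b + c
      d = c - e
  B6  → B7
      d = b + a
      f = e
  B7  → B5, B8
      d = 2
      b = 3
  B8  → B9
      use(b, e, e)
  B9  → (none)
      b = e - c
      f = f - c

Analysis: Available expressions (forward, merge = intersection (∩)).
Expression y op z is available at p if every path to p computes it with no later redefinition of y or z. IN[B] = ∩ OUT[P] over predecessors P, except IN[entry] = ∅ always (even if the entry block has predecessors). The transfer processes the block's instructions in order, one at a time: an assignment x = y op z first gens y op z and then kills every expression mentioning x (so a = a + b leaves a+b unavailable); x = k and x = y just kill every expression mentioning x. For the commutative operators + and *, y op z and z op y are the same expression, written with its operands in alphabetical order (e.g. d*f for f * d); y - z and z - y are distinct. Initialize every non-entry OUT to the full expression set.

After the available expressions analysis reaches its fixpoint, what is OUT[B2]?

Converged values:
  B0:   IN={}   OUT={}
  B1:   IN={}   OUT={}
  B2:   IN={}   OUT={b*b}
  B3:   IN={}   OUT={}
  B4:   IN={}   OUT={}
  B5:   IN={}   OUT={c-e}
  B6:   IN={}   OUT={a+b}
  B7:   IN={a+b}   OUT={}
  B8:   IN={}   OUT={}
  B9:   IN={}   OUT={e-c}

Merge at B2: IN[B2] = OUT[B1] = {}
Applying B2's transfer function to that IN value gives OUT[B2] (row B2 above).

Answer: {b*b}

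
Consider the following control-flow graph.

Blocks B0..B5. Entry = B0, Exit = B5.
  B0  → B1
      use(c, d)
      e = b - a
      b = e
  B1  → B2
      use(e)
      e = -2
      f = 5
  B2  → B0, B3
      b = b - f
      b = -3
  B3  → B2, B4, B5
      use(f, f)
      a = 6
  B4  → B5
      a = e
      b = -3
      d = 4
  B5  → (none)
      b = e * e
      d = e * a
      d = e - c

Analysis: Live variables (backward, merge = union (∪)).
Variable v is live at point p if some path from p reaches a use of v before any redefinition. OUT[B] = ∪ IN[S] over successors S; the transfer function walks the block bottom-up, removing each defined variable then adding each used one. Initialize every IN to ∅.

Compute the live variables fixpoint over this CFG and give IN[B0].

Fixpoint table:
  B0:   IN={a, b, c, d}   OUT={a, b, c, d, e}
  B1:   IN={a, b, c, d, e}   OUT={a, b, c, d, e, f}
  B2:   IN={a, b, c, d, e, f}   OUT={a, b, c, d, e, f}
  B3:   IN={b, c, d, e, f}   OUT={a, b, c, d, e, f}
  B4:   IN={c, e}   OUT={a, c, e}
  B5:   IN={a, c, e}   OUT={}

Merge at B0: OUT[B0] = IN[B1] = {a, b, c, d, e}
Applying B0's transfer function to that OUT value gives IN[B0] (row B0 above).

Answer: {a, b, c, d}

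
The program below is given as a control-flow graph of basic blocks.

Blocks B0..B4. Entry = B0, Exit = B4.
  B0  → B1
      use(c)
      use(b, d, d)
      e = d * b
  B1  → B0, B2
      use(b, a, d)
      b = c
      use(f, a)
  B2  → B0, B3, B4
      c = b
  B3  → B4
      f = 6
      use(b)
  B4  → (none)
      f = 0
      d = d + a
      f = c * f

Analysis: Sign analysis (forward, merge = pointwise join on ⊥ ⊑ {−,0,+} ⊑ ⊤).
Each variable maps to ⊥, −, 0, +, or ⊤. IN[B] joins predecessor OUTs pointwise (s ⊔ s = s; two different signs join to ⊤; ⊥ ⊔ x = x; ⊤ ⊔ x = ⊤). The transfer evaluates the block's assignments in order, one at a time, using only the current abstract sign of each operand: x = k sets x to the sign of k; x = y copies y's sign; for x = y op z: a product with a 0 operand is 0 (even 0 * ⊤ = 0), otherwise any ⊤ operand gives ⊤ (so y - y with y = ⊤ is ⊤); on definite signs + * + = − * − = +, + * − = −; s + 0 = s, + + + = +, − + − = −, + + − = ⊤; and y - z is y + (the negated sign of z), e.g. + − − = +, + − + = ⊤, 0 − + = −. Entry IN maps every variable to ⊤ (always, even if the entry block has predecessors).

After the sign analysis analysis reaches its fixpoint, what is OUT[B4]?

Converged values:
  B0:   IN=(all ⊤)   OUT=(all ⊤)
  B1:   IN=(all ⊤)   OUT=(all ⊤)
  B2:   IN=(all ⊤)   OUT=(all ⊤)
  B3:   IN=(all ⊤)   OUT={f:+; rest ⊤}
  B4:   IN=(all ⊤)   OUT={f:0; rest ⊤}

Merge at B4: IN[B4] = OUT[B2] ⊔ OUT[B3] = {a: ⊤, b: ⊤, c: ⊤, d: ⊤, e: ⊤, f: ⊤}
Applying B4's transfer function to that IN value gives OUT[B4] (row B4 above).

Answer: {a: ⊤, b: ⊤, c: ⊤, d: ⊤, e: ⊤, f: 0}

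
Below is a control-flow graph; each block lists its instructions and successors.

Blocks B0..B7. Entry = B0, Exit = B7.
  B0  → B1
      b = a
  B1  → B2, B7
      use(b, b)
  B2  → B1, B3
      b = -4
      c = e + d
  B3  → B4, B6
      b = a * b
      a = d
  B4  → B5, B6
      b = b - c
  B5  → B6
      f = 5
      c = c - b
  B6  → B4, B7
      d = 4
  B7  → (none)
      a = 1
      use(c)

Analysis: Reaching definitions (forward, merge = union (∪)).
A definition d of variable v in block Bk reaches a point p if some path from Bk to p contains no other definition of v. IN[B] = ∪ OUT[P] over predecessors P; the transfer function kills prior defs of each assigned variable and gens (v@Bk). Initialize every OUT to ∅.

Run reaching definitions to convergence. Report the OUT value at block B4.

Fixpoint table:
  B0:  IN={}  OUT={b@B0}
  B1:  IN={b@B0, b@B2, c@B2}  OUT={b@B0, b@B2, c@B2}
  B2:  IN={b@B0, b@B2, c@B2}  OUT={b@B2, c@B2}
  B3:  IN={b@B2, c@B2}  OUT={a@B3, b@B3, c@B2}
  B4:  IN={a@B3, b@B3, b@B4, c@B2, c@B5, d@B6, f@B5}  OUT={a@B3, b@B4, c@B2, c@B5, d@B6, f@B5}
  B5:  IN={a@B3, b@B4, c@B2, c@B5, d@B6, f@B5}  OUT={a@B3, b@B4, c@B5, d@B6, f@B5}
  B6:  IN={a@B3, b@B3, b@B4, c@B2, c@B5, d@B6, f@B5}  OUT={a@B3, b@B3, b@B4, c@B2, c@B5, d@B6, f@B5}
  B7:  IN={a@B3, b@B0, b@B2, b@B3, b@B4, c@B2, c@B5, d@B6, f@B5}  OUT={a@B7, b@B0, b@B2, b@B3, b@B4, c@B2, c@B5, d@B6, f@B5}

Merge at B4: IN[B4] = OUT[B3] ⊔ OUT[B6] = {a@B3, b@B3, b@B4, c@B2, c@B5, d@B6, f@B5}
Applying B4's transfer function to that IN value gives OUT[B4] (row B4 above).

Answer: {a@B3, b@B4, c@B2, c@B5, d@B6, f@B5}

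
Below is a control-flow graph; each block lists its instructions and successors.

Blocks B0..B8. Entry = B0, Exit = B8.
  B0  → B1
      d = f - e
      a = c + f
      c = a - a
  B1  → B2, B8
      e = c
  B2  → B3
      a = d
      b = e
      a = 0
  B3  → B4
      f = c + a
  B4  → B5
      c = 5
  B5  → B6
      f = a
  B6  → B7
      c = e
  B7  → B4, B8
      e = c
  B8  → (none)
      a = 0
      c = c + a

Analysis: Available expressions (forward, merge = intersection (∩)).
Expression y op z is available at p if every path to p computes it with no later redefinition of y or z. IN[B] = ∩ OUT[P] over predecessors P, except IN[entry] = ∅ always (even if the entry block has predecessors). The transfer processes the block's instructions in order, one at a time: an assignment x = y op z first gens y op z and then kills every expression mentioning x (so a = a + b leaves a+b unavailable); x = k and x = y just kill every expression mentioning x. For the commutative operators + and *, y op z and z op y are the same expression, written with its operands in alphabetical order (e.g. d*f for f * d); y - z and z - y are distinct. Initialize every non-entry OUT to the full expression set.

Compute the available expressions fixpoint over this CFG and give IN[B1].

Answer: {a-a, f-e}

Trace:
Per-block solution:
  B0: | IN={} | OUT={a-a, f-e}
  B1: | IN={a-a, f-e} | OUT={a-a}
  B2: | IN={a-a} | OUT={}
  B3: | IN={} | OUT={a+c}
  B4: | IN={} | OUT={}
  B5: | IN={} | OUT={}
  B6: | IN={} | OUT={}
  B7: | IN={} | OUT={}
  B8: | IN={} | OUT={}

Merge at B1: IN[B1] = OUT[B0] = {a-a, f-e}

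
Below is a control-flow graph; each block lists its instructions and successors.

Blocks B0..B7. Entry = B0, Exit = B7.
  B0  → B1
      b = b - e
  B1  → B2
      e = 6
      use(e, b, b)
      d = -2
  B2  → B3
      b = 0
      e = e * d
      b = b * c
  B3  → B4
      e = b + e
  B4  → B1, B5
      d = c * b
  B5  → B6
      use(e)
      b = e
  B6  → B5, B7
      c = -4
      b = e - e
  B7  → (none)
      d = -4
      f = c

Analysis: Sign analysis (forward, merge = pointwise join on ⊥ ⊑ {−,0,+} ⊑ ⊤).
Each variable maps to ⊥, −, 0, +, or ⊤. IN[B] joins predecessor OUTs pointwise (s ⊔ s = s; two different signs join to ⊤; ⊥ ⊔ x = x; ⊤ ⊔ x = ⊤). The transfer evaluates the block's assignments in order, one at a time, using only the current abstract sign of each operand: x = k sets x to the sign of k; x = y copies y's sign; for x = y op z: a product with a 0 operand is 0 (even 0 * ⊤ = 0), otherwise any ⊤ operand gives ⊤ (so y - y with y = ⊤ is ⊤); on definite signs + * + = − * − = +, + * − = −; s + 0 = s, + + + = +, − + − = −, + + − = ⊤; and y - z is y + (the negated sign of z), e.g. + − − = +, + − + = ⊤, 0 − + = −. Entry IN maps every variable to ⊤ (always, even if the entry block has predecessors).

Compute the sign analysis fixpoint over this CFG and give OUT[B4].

Answer: {a: ⊤, b: 0, c: ⊤, d: 0, e: -, f: ⊤}

Derivation:
Per-block solution:
  B0:  IN=(all ⊤)  OUT=(all ⊤)
  B1:  IN=(all ⊤)  OUT={d:-, e:+; rest ⊤}
  B2:  IN={d:-, e:+; rest ⊤}  OUT={b:0, d:-, e:-; rest ⊤}
  B3:  IN={b:0, d:-, e:-; rest ⊤}  OUT={b:0, d:-, e:-; rest ⊤}
  B4:  IN={b:0, d:-, e:-; rest ⊤}  OUT={b:0, d:0, e:-; rest ⊤}
  B5:  IN={d:0, e:-; rest ⊤}  OUT={b:-, d:0, e:-; rest ⊤}
  B6:  IN={b:-, d:0, e:-; rest ⊤}  OUT={c:-, d:0, e:-; rest ⊤}
  B7:  IN={c:-, d:0, e:-; rest ⊤}  OUT={c:-, d:-, e:-, f:-; rest ⊤}

Merge at B4: IN[B4] = OUT[B3] = {a: ⊤, b: 0, c: ⊤, d: -, e: -, f: ⊤}
Applying B4's transfer function to that IN value gives OUT[B4] (row B4 above).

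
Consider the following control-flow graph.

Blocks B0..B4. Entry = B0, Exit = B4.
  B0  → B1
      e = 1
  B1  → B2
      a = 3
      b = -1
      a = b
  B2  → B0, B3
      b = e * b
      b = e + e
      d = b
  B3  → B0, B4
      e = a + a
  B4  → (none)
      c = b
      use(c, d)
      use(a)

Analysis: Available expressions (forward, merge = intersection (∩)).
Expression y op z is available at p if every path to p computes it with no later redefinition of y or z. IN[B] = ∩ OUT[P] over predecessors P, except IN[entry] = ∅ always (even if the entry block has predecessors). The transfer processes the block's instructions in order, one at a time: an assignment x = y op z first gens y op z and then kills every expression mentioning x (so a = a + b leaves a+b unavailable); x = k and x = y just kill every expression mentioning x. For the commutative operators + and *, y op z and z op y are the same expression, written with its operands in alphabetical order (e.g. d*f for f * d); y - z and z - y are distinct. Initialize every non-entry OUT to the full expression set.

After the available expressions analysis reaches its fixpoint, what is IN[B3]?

Fixpoint table:
  B0: | IN={} | OUT={}
  B1: | IN={} | OUT={}
  B2: | IN={} | OUT={e+e}
  B3: | IN={e+e} | OUT={a+a}
  B4: | IN={a+a} | OUT={a+a}

Merge at B3: IN[B3] = OUT[B2] = {e+e}

Answer: {e+e}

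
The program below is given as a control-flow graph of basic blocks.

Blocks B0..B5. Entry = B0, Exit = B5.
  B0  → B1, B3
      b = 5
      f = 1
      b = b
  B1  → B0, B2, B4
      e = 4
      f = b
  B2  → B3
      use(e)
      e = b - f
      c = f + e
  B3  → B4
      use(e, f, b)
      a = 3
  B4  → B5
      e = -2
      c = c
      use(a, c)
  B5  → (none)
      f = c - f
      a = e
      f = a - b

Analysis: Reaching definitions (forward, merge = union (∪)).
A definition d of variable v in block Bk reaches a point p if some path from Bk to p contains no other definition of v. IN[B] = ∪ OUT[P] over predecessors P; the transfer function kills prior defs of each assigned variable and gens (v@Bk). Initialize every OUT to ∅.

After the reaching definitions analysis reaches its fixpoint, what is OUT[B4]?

Answer: {a@B3, b@B0, c@B4, e@B4, f@B0, f@B1}

Derivation:
Fixpoint table:
  B0: | IN={b@B0, e@B1, f@B1} | OUT={b@B0, e@B1, f@B0}
  B1: | IN={b@B0, e@B1, f@B0} | OUT={b@B0, e@B1, f@B1}
  B2: | IN={b@B0, e@B1, f@B1} | OUT={b@B0, c@B2, e@B2, f@B1}
  B3: | IN={b@B0, c@B2, e@B1, e@B2, f@B0, f@B1} | OUT={a@B3, b@B0, c@B2, e@B1, e@B2, f@B0, f@B1}
  B4: | IN={a@B3, b@B0, c@B2, e@B1, e@B2, f@B0, f@B1} | OUT={a@B3, b@B0, c@B4, e@B4, f@B0, f@B1}
  B5: | IN={a@B3, b@B0, c@B4, e@B4, f@B0, f@B1} | OUT={a@B5, b@B0, c@B4, e@B4, f@B5}

Merge at B4: IN[B4] = OUT[B1] ⊔ OUT[B3] = {a@B3, b@B0, c@B2, e@B1, e@B2, f@B0, f@B1}
Applying B4's transfer function to that IN value gives OUT[B4] (row B4 above).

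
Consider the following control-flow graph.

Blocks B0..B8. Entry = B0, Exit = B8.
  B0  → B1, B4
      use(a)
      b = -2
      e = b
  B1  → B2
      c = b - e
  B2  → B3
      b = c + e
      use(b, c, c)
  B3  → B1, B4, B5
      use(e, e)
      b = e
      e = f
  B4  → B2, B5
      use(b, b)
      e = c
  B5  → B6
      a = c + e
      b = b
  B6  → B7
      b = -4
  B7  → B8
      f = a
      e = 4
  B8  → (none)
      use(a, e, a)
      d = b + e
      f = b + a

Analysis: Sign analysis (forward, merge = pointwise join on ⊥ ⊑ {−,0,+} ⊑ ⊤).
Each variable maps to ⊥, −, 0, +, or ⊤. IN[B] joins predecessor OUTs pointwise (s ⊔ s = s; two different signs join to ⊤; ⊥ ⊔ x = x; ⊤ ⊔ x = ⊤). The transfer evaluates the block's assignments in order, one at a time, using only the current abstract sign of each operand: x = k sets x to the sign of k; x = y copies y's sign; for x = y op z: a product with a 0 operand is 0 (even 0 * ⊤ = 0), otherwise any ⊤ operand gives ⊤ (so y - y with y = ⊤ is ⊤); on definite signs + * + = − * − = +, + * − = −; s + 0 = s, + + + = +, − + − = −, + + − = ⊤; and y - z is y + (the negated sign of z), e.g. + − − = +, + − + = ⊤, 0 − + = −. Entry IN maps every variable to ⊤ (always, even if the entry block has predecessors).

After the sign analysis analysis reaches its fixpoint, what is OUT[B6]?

Answer: {a: ⊤, b: -, c: ⊤, d: ⊤, e: ⊤, f: ⊤}

Derivation:
Converged values:
  B0:   IN=(all ⊤)   OUT={b:-, e:-; rest ⊤}
  B1:   IN=(all ⊤)   OUT=(all ⊤)
  B2:   IN=(all ⊤)   OUT=(all ⊤)
  B3:   IN=(all ⊤)   OUT=(all ⊤)
  B4:   IN=(all ⊤)   OUT=(all ⊤)
  B5:   IN=(all ⊤)   OUT=(all ⊤)
  B6:   IN=(all ⊤)   OUT={b:-; rest ⊤}
  B7:   IN={b:-; rest ⊤}   OUT={b:-, e:+; rest ⊤}
  B8:   IN={b:-, e:+; rest ⊤}   OUT={b:-, e:+; rest ⊤}

Merge at B6: IN[B6] = OUT[B5] = {a: ⊤, b: ⊤, c: ⊤, d: ⊤, e: ⊤, f: ⊤}
Applying B6's transfer function to that IN value gives OUT[B6] (row B6 above).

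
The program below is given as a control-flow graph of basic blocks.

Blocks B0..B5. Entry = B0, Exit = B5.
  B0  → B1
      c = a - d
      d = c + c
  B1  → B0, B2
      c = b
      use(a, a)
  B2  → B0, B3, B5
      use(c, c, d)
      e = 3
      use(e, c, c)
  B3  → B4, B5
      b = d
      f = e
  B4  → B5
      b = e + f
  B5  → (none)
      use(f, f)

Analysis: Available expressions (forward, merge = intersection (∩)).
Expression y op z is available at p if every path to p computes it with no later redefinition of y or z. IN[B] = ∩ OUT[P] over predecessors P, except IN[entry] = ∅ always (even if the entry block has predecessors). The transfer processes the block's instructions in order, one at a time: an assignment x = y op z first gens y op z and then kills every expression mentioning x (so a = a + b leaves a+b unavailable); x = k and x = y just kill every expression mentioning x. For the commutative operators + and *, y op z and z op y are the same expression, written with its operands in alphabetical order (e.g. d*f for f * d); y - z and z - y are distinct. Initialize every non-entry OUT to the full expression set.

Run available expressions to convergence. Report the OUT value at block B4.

Answer: {e+f}

Trace:
Fixpoint table:
  B0:   IN={}   OUT={c+c}
  B1:   IN={c+c}   OUT={}
  B2:   IN={}   OUT={}
  B3:   IN={}   OUT={}
  B4:   IN={}   OUT={e+f}
  B5:   IN={}   OUT={}

Merge at B4: IN[B4] = OUT[B3] = {}
Applying B4's transfer function to that IN value gives OUT[B4] (row B4 above).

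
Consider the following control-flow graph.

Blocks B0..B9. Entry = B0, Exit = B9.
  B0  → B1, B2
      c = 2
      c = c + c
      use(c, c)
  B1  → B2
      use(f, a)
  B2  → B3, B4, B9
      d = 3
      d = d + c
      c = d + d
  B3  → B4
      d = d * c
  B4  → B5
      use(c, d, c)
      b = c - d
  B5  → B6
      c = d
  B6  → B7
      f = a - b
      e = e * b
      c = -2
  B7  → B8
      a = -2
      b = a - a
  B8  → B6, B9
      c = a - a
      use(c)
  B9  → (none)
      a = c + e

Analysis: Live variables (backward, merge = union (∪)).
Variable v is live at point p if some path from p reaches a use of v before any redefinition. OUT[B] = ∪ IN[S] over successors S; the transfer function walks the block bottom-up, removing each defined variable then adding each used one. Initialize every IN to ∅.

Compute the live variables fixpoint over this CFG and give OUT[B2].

Answer: {a, c, d, e}

Derivation:
Fixpoint table:
  B0:   IN={a, e, f}   OUT={a, c, e, f}
  B1:   IN={a, c, e, f}   OUT={a, c, e}
  B2:   IN={a, c, e}   OUT={a, c, d, e}
  B3:   IN={a, c, d, e}   OUT={a, c, d, e}
  B4:   IN={a, c, d, e}   OUT={a, b, d, e}
  B5:   IN={a, b, d, e}   OUT={a, b, e}
  B6:   IN={a, b, e}   OUT={e}
  B7:   IN={e}   OUT={a, b, e}
  B8:   IN={a, b, e}   OUT={a, b, c, e}
  B9:   IN={c, e}   OUT={}

Merge at B2: OUT[B2] = IN[B3] ⊔ IN[B4] ⊔ IN[B9] = {a, c, d, e}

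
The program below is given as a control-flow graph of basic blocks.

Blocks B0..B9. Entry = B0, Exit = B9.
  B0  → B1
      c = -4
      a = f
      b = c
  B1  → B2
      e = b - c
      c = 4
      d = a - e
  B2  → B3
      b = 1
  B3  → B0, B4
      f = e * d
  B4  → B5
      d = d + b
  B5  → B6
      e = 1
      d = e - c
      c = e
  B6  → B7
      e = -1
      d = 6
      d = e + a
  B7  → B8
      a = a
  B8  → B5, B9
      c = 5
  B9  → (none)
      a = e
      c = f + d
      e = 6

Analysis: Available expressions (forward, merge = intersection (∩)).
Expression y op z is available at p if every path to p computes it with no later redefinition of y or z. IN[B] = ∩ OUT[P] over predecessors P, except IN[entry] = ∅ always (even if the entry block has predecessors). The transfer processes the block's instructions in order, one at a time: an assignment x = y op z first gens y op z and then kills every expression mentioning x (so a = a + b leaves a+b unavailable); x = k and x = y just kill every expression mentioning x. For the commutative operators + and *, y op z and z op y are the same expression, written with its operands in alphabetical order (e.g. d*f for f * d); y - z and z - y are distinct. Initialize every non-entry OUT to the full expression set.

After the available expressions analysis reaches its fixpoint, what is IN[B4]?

Answer: {a-e, d*e}

Working:
Per-block solution:
  B0:  IN={}  OUT={}
  B1:  IN={}  OUT={a-e}
  B2:  IN={a-e}  OUT={a-e}
  B3:  IN={a-e}  OUT={a-e, d*e}
  B4:  IN={a-e, d*e}  OUT={a-e}
  B5:  IN={}  OUT={}
  B6:  IN={}  OUT={a+e}
  B7:  IN={a+e}  OUT={}
  B8:  IN={}  OUT={}
  B9:  IN={}  OUT={d+f}

Merge at B4: IN[B4] = OUT[B3] = {a-e, d*e}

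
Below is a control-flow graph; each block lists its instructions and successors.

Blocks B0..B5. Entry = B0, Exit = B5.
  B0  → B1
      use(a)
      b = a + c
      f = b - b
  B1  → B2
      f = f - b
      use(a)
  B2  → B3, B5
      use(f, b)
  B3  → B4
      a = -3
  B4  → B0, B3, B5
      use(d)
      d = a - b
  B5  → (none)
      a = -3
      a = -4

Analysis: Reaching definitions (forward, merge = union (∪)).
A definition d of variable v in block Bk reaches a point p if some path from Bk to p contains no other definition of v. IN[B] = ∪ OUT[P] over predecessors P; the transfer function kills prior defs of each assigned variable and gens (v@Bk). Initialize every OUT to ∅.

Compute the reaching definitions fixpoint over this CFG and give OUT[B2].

Answer: {a@B3, b@B0, d@B4, f@B1}

Working:
Per-block solution:
  B0:   IN={a@B3, b@B0, d@B4, f@B1}   OUT={a@B3, b@B0, d@B4, f@B0}
  B1:   IN={a@B3, b@B0, d@B4, f@B0}   OUT={a@B3, b@B0, d@B4, f@B1}
  B2:   IN={a@B3, b@B0, d@B4, f@B1}   OUT={a@B3, b@B0, d@B4, f@B1}
  B3:   IN={a@B3, b@B0, d@B4, f@B1}   OUT={a@B3, b@B0, d@B4, f@B1}
  B4:   IN={a@B3, b@B0, d@B4, f@B1}   OUT={a@B3, b@B0, d@B4, f@B1}
  B5:   IN={a@B3, b@B0, d@B4, f@B1}   OUT={a@B5, b@B0, d@B4, f@B1}

Merge at B2: IN[B2] = OUT[B1] = {a@B3, b@B0, d@B4, f@B1}
Applying B2's transfer function to that IN value gives OUT[B2] (row B2 above).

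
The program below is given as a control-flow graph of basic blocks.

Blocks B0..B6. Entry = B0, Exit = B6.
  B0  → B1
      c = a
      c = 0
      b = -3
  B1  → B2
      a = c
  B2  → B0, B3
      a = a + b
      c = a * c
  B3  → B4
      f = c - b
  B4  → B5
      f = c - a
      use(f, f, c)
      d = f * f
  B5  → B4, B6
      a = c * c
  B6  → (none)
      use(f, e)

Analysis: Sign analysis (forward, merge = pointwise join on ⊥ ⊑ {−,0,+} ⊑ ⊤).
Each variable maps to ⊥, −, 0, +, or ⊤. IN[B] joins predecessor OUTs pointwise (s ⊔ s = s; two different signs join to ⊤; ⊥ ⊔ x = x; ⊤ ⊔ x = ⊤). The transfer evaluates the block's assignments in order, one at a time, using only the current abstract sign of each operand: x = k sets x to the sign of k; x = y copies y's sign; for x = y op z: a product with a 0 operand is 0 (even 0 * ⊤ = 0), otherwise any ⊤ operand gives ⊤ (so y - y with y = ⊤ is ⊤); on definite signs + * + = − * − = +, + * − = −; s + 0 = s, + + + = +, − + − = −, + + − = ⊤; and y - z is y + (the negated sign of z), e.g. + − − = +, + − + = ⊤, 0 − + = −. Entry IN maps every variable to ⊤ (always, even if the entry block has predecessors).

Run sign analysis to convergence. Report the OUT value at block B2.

Fixpoint table:
  B0:  IN=(all ⊤)  OUT={b:-, c:0; rest ⊤}
  B1:  IN={b:-, c:0; rest ⊤}  OUT={a:0, b:-, c:0; rest ⊤}
  B2:  IN={a:0, b:-, c:0; rest ⊤}  OUT={a:-, b:-, c:0; rest ⊤}
  B3:  IN={a:-, b:-, c:0; rest ⊤}  OUT={a:-, b:-, c:0, f:+; rest ⊤}
  B4:  IN={b:-, c:0; rest ⊤}  OUT={b:-, c:0; rest ⊤}
  B5:  IN={b:-, c:0; rest ⊤}  OUT={a:0, b:-, c:0; rest ⊤}
  B6:  IN={a:0, b:-, c:0; rest ⊤}  OUT={a:0, b:-, c:0; rest ⊤}

Merge at B2: IN[B2] = OUT[B1] = {a: 0, b: -, c: 0, d: ⊤, e: ⊤, f: ⊤}
Applying B2's transfer function to that IN value gives OUT[B2] (row B2 above).

Answer: {a: -, b: -, c: 0, d: ⊤, e: ⊤, f: ⊤}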